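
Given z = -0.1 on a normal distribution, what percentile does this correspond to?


CDF(z) = 0.5 * (1 + erf(z/sqrt(2)))
erf(-0.0707) = -0.0797
CDF = 0.4602
Percentile rank = 0.4602 * 100 = 46.02

46.02


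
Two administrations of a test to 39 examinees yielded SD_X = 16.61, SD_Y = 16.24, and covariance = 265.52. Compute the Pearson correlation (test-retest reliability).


r = cov(X,Y) / (SD_X * SD_Y)
r = 265.52 / (16.61 * 16.24)
r = 265.52 / 269.7464
r = 0.9843

0.9843


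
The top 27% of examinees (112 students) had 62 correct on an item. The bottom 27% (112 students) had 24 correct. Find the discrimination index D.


p_upper = 62/112 = 0.5536
p_lower = 24/112 = 0.2143
D = 0.5536 - 0.2143 = 0.3393

0.3393


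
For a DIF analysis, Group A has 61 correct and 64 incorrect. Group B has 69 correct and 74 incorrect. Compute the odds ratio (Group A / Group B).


Odds_A = 61/64 = 0.9531
Odds_B = 69/74 = 0.9324
OR = Odds_A / Odds_B = 0.9531 / 0.9324
Exactly, OR = (61 * 74) / (64 * 69) = 4514 / 4416
OR = 1.0222

1.0222


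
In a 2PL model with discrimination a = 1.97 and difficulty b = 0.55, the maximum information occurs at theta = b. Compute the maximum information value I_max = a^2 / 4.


For 2PL, max info at theta = b = 0.55
I_max = a^2 / 4 = 1.97^2 / 4
= 3.8809 / 4
I_max = 0.9702

0.9702


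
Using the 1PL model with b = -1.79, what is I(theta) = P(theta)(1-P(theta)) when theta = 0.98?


P = 1/(1+exp(-(0.98--1.79))) = 0.941
I = P*(1-P) = 0.941 * 0.059
I = 0.0555

0.0555


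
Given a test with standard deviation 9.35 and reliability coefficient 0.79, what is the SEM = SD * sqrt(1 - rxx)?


SEM = SD * sqrt(1 - rxx)
SEM = 9.35 * sqrt(1 - 0.79)
SEM = 9.35 * sqrt(0.21) = 9.35 * 0.458258
SEM = 4.2847

4.2847


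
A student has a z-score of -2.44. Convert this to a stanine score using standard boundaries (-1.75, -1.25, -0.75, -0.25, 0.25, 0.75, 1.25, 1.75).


Stanine boundaries: [-1.75, -1.25, -0.75, -0.25, 0.25, 0.75, 1.25, 1.75]
z = -2.44
Check each boundary:
  z < -1.75
  z < -1.25
  z < -0.75
  z < -0.25
  z < 0.25
  z < 0.75
  z < 1.25
  z < 1.75
Highest qualifying boundary gives stanine = 1

1


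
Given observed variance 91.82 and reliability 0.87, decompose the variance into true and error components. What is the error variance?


var_true = rxx * var_obs = 0.87 * 91.82 = 79.8834
var_error = var_obs - var_true
var_error = 91.82 - 79.8834
var_error = 11.9366

11.9366


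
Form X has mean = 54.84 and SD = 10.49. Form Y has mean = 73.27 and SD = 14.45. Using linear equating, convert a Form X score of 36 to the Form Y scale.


slope = SD_Y / SD_X = 14.45 / 10.49 ~ 1.3775
intercept = mean_Y - slope * mean_X = 73.27 - (14.45 / 10.49) * 54.84 ~ -2.2722
Y = slope * X + intercept. To avoid rounding drift from the rounded slope/intercept, evaluate the equivalent form Y = mean_Y + SD_Y * (X - mean_X) / SD_X at full precision:
Y = 73.27 + 14.45 * (36 - 54.84) / 10.49
Y = 73.27 - 14.45 * 18.84 / 10.49
Y = 73.27 - 272.238 / 10.49
Y = 73.27 - 25.9521
Y = 47.3179

47.3179


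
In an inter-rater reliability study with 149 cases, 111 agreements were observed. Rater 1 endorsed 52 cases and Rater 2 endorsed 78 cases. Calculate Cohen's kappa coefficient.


P_o = 111/149 = 0.744966
P_e = (52*78 + 97*71) / 22201 = 0.492906
kappa = (P_o - P_e) / (1 - P_e)
kappa = (0.744966 - 0.492906) / (1 - 0.492906)
kappa = 0.4971

0.4971


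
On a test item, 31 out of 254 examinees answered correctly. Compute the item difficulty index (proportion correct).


Item difficulty p = number correct / total examinees
p = 31 / 254
p = 0.122

0.122


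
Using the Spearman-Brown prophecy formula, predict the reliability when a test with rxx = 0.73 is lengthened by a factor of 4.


r_new = (n * rxx) / (1 + (n-1) * rxx)
r_new = (4 * 0.73) / (1 + 3 * 0.73)
r_new = 2.92 / 3.19
r_new = 0.9154

0.9154


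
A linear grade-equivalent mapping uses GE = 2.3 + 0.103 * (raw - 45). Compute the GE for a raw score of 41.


raw - median = 41 - 45 = -4
slope * diff = 0.103 * -4 = -0.412
GE = 2.3 + -0.412
GE = 1.888

1.888


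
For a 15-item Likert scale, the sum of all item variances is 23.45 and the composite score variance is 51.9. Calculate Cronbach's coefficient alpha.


alpha = (k/(k-1)) * (1 - sum(si^2)/s_total^2)
= (15/14) * (1 - 23.45/51.9)
alpha = 0.5873

0.5873


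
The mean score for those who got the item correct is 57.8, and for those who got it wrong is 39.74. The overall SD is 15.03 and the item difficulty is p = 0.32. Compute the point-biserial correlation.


q = 1 - p = 0.68
rpb = ((M1 - M0) / SD) * sqrt(p * q)
rpb = ((57.8 - 39.74) / 15.03) * sqrt(0.32 * 0.68)
rpb = 0.5605

0.5605


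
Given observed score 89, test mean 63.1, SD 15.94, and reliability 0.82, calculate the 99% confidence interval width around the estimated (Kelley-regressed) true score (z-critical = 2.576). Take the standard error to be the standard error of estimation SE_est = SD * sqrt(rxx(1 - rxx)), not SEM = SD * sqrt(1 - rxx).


True score estimate = 0.82*89 + 0.18*63.1 = 84.338
SE_est = SD * sqrt(rxx * (1 - rxx)) = 15.94 * sqrt(0.82 * 0.18) = 15.94 * sqrt(0.1476) = 6.123948
CI = T_est +/- z * SE_est, so width = 2 * z * SE_est = 2 * 2.576 * 6.123948
Width = 31.5506

31.5506


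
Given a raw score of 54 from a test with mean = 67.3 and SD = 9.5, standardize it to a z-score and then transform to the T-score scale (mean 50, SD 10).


z = (X - mean) / SD = (54 - 67.3) / 9.5
z = -13.3 / 9.5
z = -1.4
T-score = T = 50 + 10z
Carry z at full precision (z = -13.3 / 9.5) into the conversion:
T-score = 50 + 10 * (-13.3 / 9.5) = 50 + -133 / 9.5
T-score = 50 + -14.0
T-score = 36.0

36.0


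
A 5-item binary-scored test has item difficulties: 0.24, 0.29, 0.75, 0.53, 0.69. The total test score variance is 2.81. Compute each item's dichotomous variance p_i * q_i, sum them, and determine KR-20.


For each item, compute p_i * q_i:
  Item 1: 0.24 * 0.76 = 0.1824
  Item 2: 0.29 * 0.71 = 0.2059
  Item 3: 0.75 * 0.25 = 0.1875
  Item 4: 0.53 * 0.47 = 0.2491
  Item 5: 0.69 * 0.31 = 0.2139
Sum(p_i * q_i) = 0.1824 + 0.2059 + 0.1875 + 0.2491 + 0.2139 = 1.0388
KR-20 = (k/(k-1)) * (1 - Sum(p_i*q_i) / Var_total)
= (5/4) * (1 - 1.0388/2.81)
= 1.25 * 0.6303
KR-20 = 0.7879

0.7879


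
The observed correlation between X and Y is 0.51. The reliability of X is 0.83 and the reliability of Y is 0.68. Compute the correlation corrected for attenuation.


r_corrected = rxy / sqrt(rxx * ryy)
= 0.51 / sqrt(0.83 * 0.68)
= 0.51 / sqrt(0.5644)
= 0.51 / 0.751266
r_corrected = 0.6789

0.6789


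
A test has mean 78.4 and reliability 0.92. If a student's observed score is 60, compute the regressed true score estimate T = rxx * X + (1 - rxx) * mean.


T_est = rxx * X + (1 - rxx) * mean
T_est = 0.92 * 60 + 0.08 * 78.4
T_est = 55.2 + 6.272
T_est = 61.472

61.472


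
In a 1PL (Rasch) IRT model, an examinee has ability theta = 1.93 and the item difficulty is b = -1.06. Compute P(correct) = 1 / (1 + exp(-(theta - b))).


theta - b = 1.93 - -1.06 = 2.99
exp(-(theta - b)) = exp(-2.99) = 0.0503
P = 1 / (1 + 0.0503)
P = 0.9521

0.9521


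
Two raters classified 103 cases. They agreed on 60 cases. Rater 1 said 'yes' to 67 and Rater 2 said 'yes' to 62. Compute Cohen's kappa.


P_o = 60/103 = 0.582524
P_e = (67*62 + 36*41) / 10609 = 0.530681
kappa = (P_o - P_e) / (1 - P_e)
kappa = (0.582524 - 0.530681) / (1 - 0.530681)
kappa = 0.1105

0.1105


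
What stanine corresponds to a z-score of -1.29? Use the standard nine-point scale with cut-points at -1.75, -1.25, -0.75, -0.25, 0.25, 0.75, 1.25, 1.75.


Stanine boundaries: [-1.75, -1.25, -0.75, -0.25, 0.25, 0.75, 1.25, 1.75]
z = -1.29
Check each boundary:
  z >= -1.75 -> could be stanine 2
  z < -1.25
  z < -0.75
  z < -0.25
  z < 0.25
  z < 0.75
  z < 1.25
  z < 1.75
Highest qualifying boundary gives stanine = 2

2


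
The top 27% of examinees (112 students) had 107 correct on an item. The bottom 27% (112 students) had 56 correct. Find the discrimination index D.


p_upper = 107/112 = 0.9554
p_lower = 56/112 = 0.5
D = 0.9554 - 0.5 = 0.4554

0.4554


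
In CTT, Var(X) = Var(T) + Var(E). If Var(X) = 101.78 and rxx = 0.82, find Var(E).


var_true = rxx * var_obs = 0.82 * 101.78 = 83.4596
var_error = var_obs - var_true
var_error = 101.78 - 83.4596
var_error = 18.3204

18.3204


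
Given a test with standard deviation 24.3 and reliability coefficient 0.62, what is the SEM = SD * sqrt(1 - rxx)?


SEM = SD * sqrt(1 - rxx)
SEM = 24.3 * sqrt(1 - 0.62)
SEM = 24.3 * sqrt(0.38) = 24.3 * 0.616441
SEM = 14.9795

14.9795


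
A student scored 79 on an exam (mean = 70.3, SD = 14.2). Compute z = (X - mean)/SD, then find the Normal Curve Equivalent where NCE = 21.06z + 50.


z = (X - mean) / SD = (79 - 70.3) / 14.2
z = 8.7 / 14.2
z = 0.6127
NCE = NCE = 21.06z + 50
Carry z at full precision (z = 8.7 / 14.2) into the conversion:
NCE = 21.06 * (8.7 / 14.2) + 50 = 183.222 / 14.2 + 50
NCE = 12.903 + 50
NCE = 62.903

62.903


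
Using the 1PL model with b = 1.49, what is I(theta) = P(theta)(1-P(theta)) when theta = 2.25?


P = 1/(1+exp(-(2.25-1.49))) = 0.6814
I = P*(1-P) = 0.6814 * 0.3186
I = 0.2171

0.2171


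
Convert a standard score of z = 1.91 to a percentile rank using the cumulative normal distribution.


CDF(z) = 0.5 * (1 + erf(z/sqrt(2)))
erf(1.3506) = 0.9439
CDF = 0.9719
Percentile rank = 0.9719 * 100 = 97.19

97.19


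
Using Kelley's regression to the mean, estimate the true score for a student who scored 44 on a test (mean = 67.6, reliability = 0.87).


T_est = rxx * X + (1 - rxx) * mean
T_est = 0.87 * 44 + 0.13 * 67.6
T_est = 38.28 + 8.788
T_est = 47.068

47.068


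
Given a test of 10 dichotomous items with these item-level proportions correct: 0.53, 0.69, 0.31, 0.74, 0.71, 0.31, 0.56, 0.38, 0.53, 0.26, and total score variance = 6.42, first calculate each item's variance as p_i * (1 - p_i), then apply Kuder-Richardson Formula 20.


For each item, compute p_i * q_i:
  Item 1: 0.53 * 0.47 = 0.2491
  Item 2: 0.69 * 0.31 = 0.2139
  Item 3: 0.31 * 0.69 = 0.2139
  Item 4: 0.74 * 0.26 = 0.1924
  Item 5: 0.71 * 0.29 = 0.2059
  Item 6: 0.31 * 0.69 = 0.2139
  Item 7: 0.56 * 0.44 = 0.2464
  Item 8: 0.38 * 0.62 = 0.2356
  Item 9: 0.53 * 0.47 = 0.2491
  Item 10: 0.26 * 0.74 = 0.1924
Sum(p_i * q_i) = 0.2491 + 0.2139 + 0.2139 + 0.1924 + 0.2059 + 0.2139 + 0.2464 + 0.2356 + 0.2491 + 0.1924 = 2.2126
KR-20 = (k/(k-1)) * (1 - Sum(p_i*q_i) / Var_total)
= (10/9) * (1 - 2.2126/6.42)
= 1.1111 * 0.6554
KR-20 = 0.7282

0.7282


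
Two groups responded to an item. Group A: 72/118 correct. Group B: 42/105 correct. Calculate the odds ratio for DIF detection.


Odds_A = 72/46 = 1.5652
Odds_B = 42/63 = 0.6667
OR = Odds_A / Odds_B = 1.5652 / 0.6667
Exactly, OR = (72 * 63) / (46 * 42) = 4536 / 1932
OR = 2.3478

2.3478


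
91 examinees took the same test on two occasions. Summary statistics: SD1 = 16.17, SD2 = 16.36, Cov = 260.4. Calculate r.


r = cov(X,Y) / (SD_X * SD_Y)
r = 260.4 / (16.17 * 16.36)
r = 260.4 / 264.5412
r = 0.9843

0.9843


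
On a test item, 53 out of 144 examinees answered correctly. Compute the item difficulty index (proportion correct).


Item difficulty p = number correct / total examinees
p = 53 / 144
p = 0.3681

0.3681


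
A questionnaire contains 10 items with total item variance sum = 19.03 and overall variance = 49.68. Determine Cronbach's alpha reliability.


alpha = (k/(k-1)) * (1 - sum(si^2)/s_total^2)
= (10/9) * (1 - 19.03/49.68)
alpha = 0.6855

0.6855


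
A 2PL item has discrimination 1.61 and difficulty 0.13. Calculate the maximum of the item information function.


For 2PL, max info at theta = b = 0.13
I_max = a^2 / 4 = 1.61^2 / 4
= 2.5921 / 4
I_max = 0.648

0.648


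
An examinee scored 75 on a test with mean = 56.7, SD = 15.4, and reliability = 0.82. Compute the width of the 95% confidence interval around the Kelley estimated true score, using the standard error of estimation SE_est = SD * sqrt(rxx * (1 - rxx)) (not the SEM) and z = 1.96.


True score estimate = 0.82*75 + 0.18*56.7 = 71.706
SE_est = SD * sqrt(rxx * (1 - rxx)) = 15.4 * sqrt(0.82 * 0.18) = 15.4 * sqrt(0.1476) = 5.916487
CI = T_est +/- z * SE_est, so width = 2 * z * SE_est = 2 * 1.96 * 5.916487
Width = 23.1926

23.1926


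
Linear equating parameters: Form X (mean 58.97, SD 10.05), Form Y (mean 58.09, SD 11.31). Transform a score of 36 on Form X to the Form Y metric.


slope = SD_Y / SD_X = 11.31 / 10.05 ~ 1.1254
intercept = mean_Y - slope * mean_X = 58.09 - (11.31 / 10.05) * 58.97 ~ -8.2733
Y = slope * X + intercept. To avoid rounding drift from the rounded slope/intercept, evaluate the equivalent form Y = mean_Y + SD_Y * (X - mean_X) / SD_X at full precision:
Y = 58.09 + 11.31 * (36 - 58.97) / 10.05
Y = 58.09 - 11.31 * 22.97 / 10.05
Y = 58.09 - 259.7907 / 10.05
Y = 58.09 - 25.8498
Y = 32.2402

32.2402


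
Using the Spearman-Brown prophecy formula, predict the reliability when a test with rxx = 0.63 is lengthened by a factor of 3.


r_new = (n * rxx) / (1 + (n-1) * rxx)
r_new = (3 * 0.63) / (1 + 2 * 0.63)
r_new = 1.89 / 2.26
r_new = 0.8363

0.8363


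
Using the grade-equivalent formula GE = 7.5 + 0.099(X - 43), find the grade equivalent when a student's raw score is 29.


raw - median = 29 - 43 = -14
slope * diff = 0.099 * -14 = -1.386
GE = 7.5 + -1.386
GE = 6.114

6.114


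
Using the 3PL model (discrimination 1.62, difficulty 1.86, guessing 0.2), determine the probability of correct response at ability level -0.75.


logit = 1.62*(-0.75 - 1.86) = -4.2282
P* = 1/(1 + exp(--4.2282)) = 0.0144
P = 0.2 + (1 - 0.2) * 0.0144
P = 0.2115

0.2115


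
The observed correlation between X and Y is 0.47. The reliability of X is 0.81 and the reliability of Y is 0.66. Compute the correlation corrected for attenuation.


r_corrected = rxy / sqrt(rxx * ryy)
= 0.47 / sqrt(0.81 * 0.66)
= 0.47 / sqrt(0.5346)
= 0.47 / 0.731163
r_corrected = 0.6428

0.6428


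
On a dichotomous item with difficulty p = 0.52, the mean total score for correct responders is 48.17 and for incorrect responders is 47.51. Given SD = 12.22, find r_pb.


q = 1 - p = 0.48
rpb = ((M1 - M0) / SD) * sqrt(p * q)
rpb = ((48.17 - 47.51) / 12.22) * sqrt(0.52 * 0.48)
rpb = 0.027

0.027


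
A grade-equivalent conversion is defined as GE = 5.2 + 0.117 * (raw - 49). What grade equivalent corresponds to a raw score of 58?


raw - median = 58 - 49 = 9
slope * diff = 0.117 * 9 = 1.053
GE = 5.2 + 1.053
GE = 6.253

6.253


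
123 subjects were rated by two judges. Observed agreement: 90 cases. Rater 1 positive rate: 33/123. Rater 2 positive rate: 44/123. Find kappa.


P_o = 90/123 = 0.731707
P_e = (33*44 + 90*79) / 15129 = 0.565933
kappa = (P_o - P_e) / (1 - P_e)
kappa = (0.731707 - 0.565933) / (1 - 0.565933)
kappa = 0.3819

0.3819


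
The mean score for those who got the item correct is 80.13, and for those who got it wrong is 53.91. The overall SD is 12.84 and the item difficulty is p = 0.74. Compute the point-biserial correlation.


q = 1 - p = 0.26
rpb = ((M1 - M0) / SD) * sqrt(p * q)
rpb = ((80.13 - 53.91) / 12.84) * sqrt(0.74 * 0.26)
rpb = 0.8957

0.8957


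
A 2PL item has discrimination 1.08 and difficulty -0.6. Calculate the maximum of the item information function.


For 2PL, max info at theta = b = -0.6
I_max = a^2 / 4 = 1.08^2 / 4
= 1.1664 / 4
I_max = 0.2916

0.2916


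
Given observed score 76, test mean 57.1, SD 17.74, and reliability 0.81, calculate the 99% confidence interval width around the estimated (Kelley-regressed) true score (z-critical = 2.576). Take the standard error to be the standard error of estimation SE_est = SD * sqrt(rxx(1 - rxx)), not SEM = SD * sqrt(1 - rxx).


True score estimate = 0.81*76 + 0.19*57.1 = 72.409
SE_est = SD * sqrt(rxx * (1 - rxx)) = 17.74 * sqrt(0.81 * 0.19) = 17.74 * sqrt(0.1539) = 6.959418
CI = T_est +/- z * SE_est, so width = 2 * z * SE_est = 2 * 2.576 * 6.959418
Width = 35.8549

35.8549


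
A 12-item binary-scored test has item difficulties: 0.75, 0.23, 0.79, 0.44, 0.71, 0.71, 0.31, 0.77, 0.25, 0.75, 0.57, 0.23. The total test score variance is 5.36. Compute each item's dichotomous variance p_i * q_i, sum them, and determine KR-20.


For each item, compute p_i * q_i:
  Item 1: 0.75 * 0.25 = 0.1875
  Item 2: 0.23 * 0.77 = 0.1771
  Item 3: 0.79 * 0.21 = 0.1659
  Item 4: 0.44 * 0.56 = 0.2464
  Item 5: 0.71 * 0.29 = 0.2059
  Item 6: 0.71 * 0.29 = 0.2059
  Item 7: 0.31 * 0.69 = 0.2139
  Item 8: 0.77 * 0.23 = 0.1771
  Item 9: 0.25 * 0.75 = 0.1875
  Item 10: 0.75 * 0.25 = 0.1875
  Item 11: 0.57 * 0.43 = 0.2451
  Item 12: 0.23 * 0.77 = 0.1771
Sum(p_i * q_i) = 0.1875 + 0.1771 + 0.1659 + 0.2464 + 0.2059 + 0.2059 + 0.2139 + 0.1771 + 0.1875 + 0.1875 + 0.2451 + 0.1771 = 2.3769
KR-20 = (k/(k-1)) * (1 - Sum(p_i*q_i) / Var_total)
= (12/11) * (1 - 2.3769/5.36)
= 1.0909 * 0.5565
KR-20 = 0.6071

0.6071


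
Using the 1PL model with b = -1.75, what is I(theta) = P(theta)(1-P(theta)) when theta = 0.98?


P = 1/(1+exp(-(0.98--1.75))) = 0.9388
I = P*(1-P) = 0.9388 * 0.0612
I = 0.0575

0.0575


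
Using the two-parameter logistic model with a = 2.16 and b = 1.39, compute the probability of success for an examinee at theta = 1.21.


a*(theta - b) = 2.16 * (1.21 - 1.39) = -0.3888
exp(--0.3888) = 1.4752
P = 1 / (1 + 1.4752)
P = 0.404

0.404


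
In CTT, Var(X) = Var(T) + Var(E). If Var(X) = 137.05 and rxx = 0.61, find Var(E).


var_true = rxx * var_obs = 0.61 * 137.05 = 83.6005
var_error = var_obs - var_true
var_error = 137.05 - 83.6005
var_error = 53.4495

53.4495


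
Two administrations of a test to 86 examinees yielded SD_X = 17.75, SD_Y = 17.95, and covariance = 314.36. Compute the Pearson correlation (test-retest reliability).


r = cov(X,Y) / (SD_X * SD_Y)
r = 314.36 / (17.75 * 17.95)
r = 314.36 / 318.6125
r = 0.9867

0.9867


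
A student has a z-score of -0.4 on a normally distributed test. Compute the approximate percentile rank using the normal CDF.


CDF(z) = 0.5 * (1 + erf(z/sqrt(2)))
erf(-0.2828) = -0.3108
CDF = 0.3446
Percentile rank = 0.3446 * 100 = 34.46

34.46


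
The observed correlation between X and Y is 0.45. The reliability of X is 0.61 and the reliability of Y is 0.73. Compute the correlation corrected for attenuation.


r_corrected = rxy / sqrt(rxx * ryy)
= 0.45 / sqrt(0.61 * 0.73)
= 0.45 / sqrt(0.4453)
= 0.45 / 0.667308
r_corrected = 0.6744

0.6744


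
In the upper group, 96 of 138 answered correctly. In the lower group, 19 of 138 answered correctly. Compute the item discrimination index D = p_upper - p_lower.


p_upper = 96/138 = 0.6957
p_lower = 19/138 = 0.1377
D = 0.6957 - 0.1377 = 0.558

0.558


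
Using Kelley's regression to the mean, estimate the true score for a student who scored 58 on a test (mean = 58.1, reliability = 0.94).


T_est = rxx * X + (1 - rxx) * mean
T_est = 0.94 * 58 + 0.06 * 58.1
T_est = 54.52 + 3.486
T_est = 58.006

58.006


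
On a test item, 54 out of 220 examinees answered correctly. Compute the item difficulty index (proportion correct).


Item difficulty p = number correct / total examinees
p = 54 / 220
p = 0.2455

0.2455


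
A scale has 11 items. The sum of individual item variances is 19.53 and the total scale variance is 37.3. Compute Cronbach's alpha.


alpha = (k/(k-1)) * (1 - sum(si^2)/s_total^2)
= (11/10) * (1 - 19.53/37.3)
alpha = 0.524

0.524


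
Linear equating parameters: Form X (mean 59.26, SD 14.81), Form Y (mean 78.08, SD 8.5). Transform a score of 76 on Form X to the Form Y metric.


slope = SD_Y / SD_X = 8.5 / 14.81 ~ 0.5739
intercept = mean_Y - slope * mean_X = 78.08 - (8.5 / 14.81) * 59.26 ~ 44.0685
Y = slope * X + intercept. To avoid rounding drift from the rounded slope/intercept, evaluate the equivalent form Y = mean_Y + SD_Y * (X - mean_X) / SD_X at full precision:
Y = 78.08 + 8.5 * (76 - 59.26) / 14.81
Y = 78.08 + 8.5 * 16.74 / 14.81
Y = 78.08 + 142.29 / 14.81
Y = 78.08 + 9.6077
Y = 87.6877

87.6877


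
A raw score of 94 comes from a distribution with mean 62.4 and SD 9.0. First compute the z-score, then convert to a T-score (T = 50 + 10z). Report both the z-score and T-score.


z = (X - mean) / SD = (94 - 62.4) / 9.0
z = 31.6 / 9.0
z = 3.5111
T-score = T = 50 + 10z
Carry z at full precision (z = 31.6 / 9.0) into the conversion:
T-score = 50 + 10 * (31.6 / 9.0) = 50 + 316 / 9.0
T-score = 50 + 35.1111
T-score = 85.1111

85.1111


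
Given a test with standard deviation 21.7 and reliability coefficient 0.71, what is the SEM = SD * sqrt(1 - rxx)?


SEM = SD * sqrt(1 - rxx)
SEM = 21.7 * sqrt(1 - 0.71)
SEM = 21.7 * sqrt(0.29) = 21.7 * 0.538516
SEM = 11.6858

11.6858


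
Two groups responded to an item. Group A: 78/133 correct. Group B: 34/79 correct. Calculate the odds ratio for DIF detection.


Odds_A = 78/55 = 1.4182
Odds_B = 34/45 = 0.7556
OR = Odds_A / Odds_B = 1.4182 / 0.7556
Exactly, OR = (78 * 45) / (55 * 34) = 3510 / 1870
OR = 1.877

1.877


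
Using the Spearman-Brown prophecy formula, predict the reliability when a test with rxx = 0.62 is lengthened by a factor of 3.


r_new = (n * rxx) / (1 + (n-1) * rxx)
r_new = (3 * 0.62) / (1 + 2 * 0.62)
r_new = 1.86 / 2.24
r_new = 0.8304

0.8304


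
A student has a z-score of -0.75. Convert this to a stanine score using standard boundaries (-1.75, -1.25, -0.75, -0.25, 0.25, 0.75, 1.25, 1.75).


Stanine boundaries: [-1.75, -1.25, -0.75, -0.25, 0.25, 0.75, 1.25, 1.75]
z = -0.75
Check each boundary:
  z >= -1.75 -> could be stanine 2
  z >= -1.25 -> could be stanine 3
  z >= -0.75 -> could be stanine 4
  z < -0.25
  z < 0.25
  z < 0.75
  z < 1.25
  z < 1.75
Highest qualifying boundary gives stanine = 4

4


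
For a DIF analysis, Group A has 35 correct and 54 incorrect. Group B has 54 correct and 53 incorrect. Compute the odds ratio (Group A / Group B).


Odds_A = 35/54 = 0.6481
Odds_B = 54/53 = 1.0189
OR = Odds_A / Odds_B = 0.6481 / 1.0189
Exactly, OR = (35 * 53) / (54 * 54) = 1855 / 2916
OR = 0.6361

0.6361


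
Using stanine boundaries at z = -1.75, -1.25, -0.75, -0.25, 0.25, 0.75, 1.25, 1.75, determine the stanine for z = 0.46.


Stanine boundaries: [-1.75, -1.25, -0.75, -0.25, 0.25, 0.75, 1.25, 1.75]
z = 0.46
Check each boundary:
  z >= -1.75 -> could be stanine 2
  z >= -1.25 -> could be stanine 3
  z >= -0.75 -> could be stanine 4
  z >= -0.25 -> could be stanine 5
  z >= 0.25 -> could be stanine 6
  z < 0.75
  z < 1.25
  z < 1.75
Highest qualifying boundary gives stanine = 6

6


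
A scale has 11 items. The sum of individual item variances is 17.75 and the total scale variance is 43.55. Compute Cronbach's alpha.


alpha = (k/(k-1)) * (1 - sum(si^2)/s_total^2)
= (11/10) * (1 - 17.75/43.55)
alpha = 0.6517

0.6517


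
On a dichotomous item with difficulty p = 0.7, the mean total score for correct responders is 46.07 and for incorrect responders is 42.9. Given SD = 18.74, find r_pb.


q = 1 - p = 0.3
rpb = ((M1 - M0) / SD) * sqrt(p * q)
rpb = ((46.07 - 42.9) / 18.74) * sqrt(0.7 * 0.3)
rpb = 0.0775

0.0775


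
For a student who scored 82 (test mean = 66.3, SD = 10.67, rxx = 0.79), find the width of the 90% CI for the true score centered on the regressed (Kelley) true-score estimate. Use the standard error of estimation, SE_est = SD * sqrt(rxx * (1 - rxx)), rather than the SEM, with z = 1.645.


True score estimate = 0.79*82 + 0.21*66.3 = 78.703
SE_est = SD * sqrt(rxx * (1 - rxx)) = 10.67 * sqrt(0.79 * 0.21) = 10.67 * sqrt(0.1659) = 4.345979
CI = T_est +/- z * SE_est, so width = 2 * z * SE_est = 2 * 1.645 * 4.345979
Width = 14.2983

14.2983


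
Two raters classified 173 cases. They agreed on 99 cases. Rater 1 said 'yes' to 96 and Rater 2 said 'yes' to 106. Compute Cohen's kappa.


P_o = 99/173 = 0.572254
P_e = (96*106 + 77*67) / 29929 = 0.512379
kappa = (P_o - P_e) / (1 - P_e)
kappa = (0.572254 - 0.512379) / (1 - 0.512379)
kappa = 0.1228

0.1228


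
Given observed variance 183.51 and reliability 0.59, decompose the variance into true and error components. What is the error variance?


var_true = rxx * var_obs = 0.59 * 183.51 = 108.2709
var_error = var_obs - var_true
var_error = 183.51 - 108.2709
var_error = 75.2391

75.2391


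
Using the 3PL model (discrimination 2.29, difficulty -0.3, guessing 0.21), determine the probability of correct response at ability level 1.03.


logit = 2.29*(1.03 - -0.3) = 3.0457
P* = 1/(1 + exp(-3.0457)) = 0.9546
P = 0.21 + (1 - 0.21) * 0.9546
P = 0.9641

0.9641


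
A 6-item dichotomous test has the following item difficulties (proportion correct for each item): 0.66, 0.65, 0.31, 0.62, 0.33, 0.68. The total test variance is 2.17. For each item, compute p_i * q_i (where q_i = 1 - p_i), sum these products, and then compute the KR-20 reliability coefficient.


For each item, compute p_i * q_i:
  Item 1: 0.66 * 0.34 = 0.2244
  Item 2: 0.65 * 0.35 = 0.2275
  Item 3: 0.31 * 0.69 = 0.2139
  Item 4: 0.62 * 0.38 = 0.2356
  Item 5: 0.33 * 0.67 = 0.2211
  Item 6: 0.68 * 0.32 = 0.2176
Sum(p_i * q_i) = 0.2244 + 0.2275 + 0.2139 + 0.2356 + 0.2211 + 0.2176 = 1.3401
KR-20 = (k/(k-1)) * (1 - Sum(p_i*q_i) / Var_total)
= (6/5) * (1 - 1.3401/2.17)
= 1.2 * 0.3824
KR-20 = 0.4589

0.4589


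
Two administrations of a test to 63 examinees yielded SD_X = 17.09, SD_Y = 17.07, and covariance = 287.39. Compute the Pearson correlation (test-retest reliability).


r = cov(X,Y) / (SD_X * SD_Y)
r = 287.39 / (17.09 * 17.07)
r = 287.39 / 291.7263
r = 0.9851

0.9851


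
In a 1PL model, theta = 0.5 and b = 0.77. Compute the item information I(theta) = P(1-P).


P = 1/(1+exp(-(0.5-0.77))) = 0.4329
I = P*(1-P) = 0.4329 * 0.5671
I = 0.2455

0.2455


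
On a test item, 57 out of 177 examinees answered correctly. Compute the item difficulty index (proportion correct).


Item difficulty p = number correct / total examinees
p = 57 / 177
p = 0.322

0.322


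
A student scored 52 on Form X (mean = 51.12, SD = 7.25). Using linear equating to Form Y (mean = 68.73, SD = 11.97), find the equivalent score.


slope = SD_Y / SD_X = 11.97 / 7.25 ~ 1.651
intercept = mean_Y - slope * mean_X = 68.73 - (11.97 / 7.25) * 51.12 ~ -15.6709
Y = slope * X + intercept. To avoid rounding drift from the rounded slope/intercept, evaluate the equivalent form Y = mean_Y + SD_Y * (X - mean_X) / SD_X at full precision:
Y = 68.73 + 11.97 * (52 - 51.12) / 7.25
Y = 68.73 + 11.97 * 0.88 / 7.25
Y = 68.73 + 10.5336 / 7.25
Y = 68.73 + 1.4529
Y = 70.1829

70.1829


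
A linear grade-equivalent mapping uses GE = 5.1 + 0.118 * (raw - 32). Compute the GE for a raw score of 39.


raw - median = 39 - 32 = 7
slope * diff = 0.118 * 7 = 0.826
GE = 5.1 + 0.826
GE = 5.926

5.926


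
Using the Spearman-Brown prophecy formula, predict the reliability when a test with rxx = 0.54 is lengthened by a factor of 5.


r_new = (n * rxx) / (1 + (n-1) * rxx)
r_new = (5 * 0.54) / (1 + 4 * 0.54)
r_new = 2.7 / 3.16
r_new = 0.8544

0.8544


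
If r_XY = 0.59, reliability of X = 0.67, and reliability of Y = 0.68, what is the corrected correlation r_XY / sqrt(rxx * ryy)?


r_corrected = rxy / sqrt(rxx * ryy)
= 0.59 / sqrt(0.67 * 0.68)
= 0.59 / sqrt(0.4556)
= 0.59 / 0.674981
r_corrected = 0.8741

0.8741


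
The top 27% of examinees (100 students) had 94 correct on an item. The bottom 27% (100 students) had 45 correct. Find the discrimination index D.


p_upper = 94/100 = 0.94
p_lower = 45/100 = 0.45
D = 0.94 - 0.45 = 0.49

0.49


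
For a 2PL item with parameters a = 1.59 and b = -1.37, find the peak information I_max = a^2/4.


For 2PL, max info at theta = b = -1.37
I_max = a^2 / 4 = 1.59^2 / 4
= 2.5281 / 4
I_max = 0.632

0.632


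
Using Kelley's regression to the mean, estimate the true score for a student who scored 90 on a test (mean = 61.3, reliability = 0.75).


T_est = rxx * X + (1 - rxx) * mean
T_est = 0.75 * 90 + 0.25 * 61.3
T_est = 67.5 + 15.325
T_est = 82.825

82.825


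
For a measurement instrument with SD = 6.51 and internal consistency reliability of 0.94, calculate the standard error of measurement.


SEM = SD * sqrt(1 - rxx)
SEM = 6.51 * sqrt(1 - 0.94)
SEM = 6.51 * sqrt(0.06) = 6.51 * 0.244949
SEM = 1.5946

1.5946


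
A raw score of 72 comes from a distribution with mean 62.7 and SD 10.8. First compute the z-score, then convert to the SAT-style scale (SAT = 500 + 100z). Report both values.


z = (X - mean) / SD = (72 - 62.7) / 10.8
z = 9.3 / 10.8
z = 0.8611
SAT-scale = SAT = 500 + 100z
Carry z at full precision (z = 9.3 / 10.8) into the conversion:
SAT-scale = 500 + 100 * (9.3 / 10.8) = 500 + 930 / 10.8
SAT-scale = 500 + 86.1111
SAT-scale = 586.1111

586.1111


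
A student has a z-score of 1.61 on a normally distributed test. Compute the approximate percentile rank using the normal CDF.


CDF(z) = 0.5 * (1 + erf(z/sqrt(2)))
erf(1.1384) = 0.8926
CDF = 0.9463
Percentile rank = 0.9463 * 100 = 94.63

94.63


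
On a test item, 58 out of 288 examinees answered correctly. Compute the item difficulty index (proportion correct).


Item difficulty p = number correct / total examinees
p = 58 / 288
p = 0.2014

0.2014


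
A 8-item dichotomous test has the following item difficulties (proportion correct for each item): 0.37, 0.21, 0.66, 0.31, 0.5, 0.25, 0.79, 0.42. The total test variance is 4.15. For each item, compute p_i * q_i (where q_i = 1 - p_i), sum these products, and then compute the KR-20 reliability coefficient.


For each item, compute p_i * q_i:
  Item 1: 0.37 * 0.63 = 0.2331
  Item 2: 0.21 * 0.79 = 0.1659
  Item 3: 0.66 * 0.34 = 0.2244
  Item 4: 0.31 * 0.69 = 0.2139
  Item 5: 0.5 * 0.5 = 0.25
  Item 6: 0.25 * 0.75 = 0.1875
  Item 7: 0.79 * 0.21 = 0.1659
  Item 8: 0.42 * 0.58 = 0.2436
Sum(p_i * q_i) = 0.2331 + 0.1659 + 0.2244 + 0.2139 + 0.25 + 0.1875 + 0.1659 + 0.2436 = 1.6843
KR-20 = (k/(k-1)) * (1 - Sum(p_i*q_i) / Var_total)
= (8/7) * (1 - 1.6843/4.15)
= 1.1429 * 0.5941
KR-20 = 0.679

0.679


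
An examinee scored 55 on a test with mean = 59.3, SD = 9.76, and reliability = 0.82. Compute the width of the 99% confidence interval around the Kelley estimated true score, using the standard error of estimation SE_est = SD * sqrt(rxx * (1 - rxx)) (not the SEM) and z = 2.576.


True score estimate = 0.82*55 + 0.18*59.3 = 55.774
SE_est = SD * sqrt(rxx * (1 - rxx)) = 9.76 * sqrt(0.82 * 0.18) = 9.76 * sqrt(0.1476) = 3.74967
CI = T_est +/- z * SE_est, so width = 2 * z * SE_est = 2 * 2.576 * 3.74967
Width = 19.3183

19.3183


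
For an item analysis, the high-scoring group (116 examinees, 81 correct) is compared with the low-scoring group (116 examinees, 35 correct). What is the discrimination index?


p_upper = 81/116 = 0.6983
p_lower = 35/116 = 0.3017
D = 0.6983 - 0.3017 = 0.3966

0.3966


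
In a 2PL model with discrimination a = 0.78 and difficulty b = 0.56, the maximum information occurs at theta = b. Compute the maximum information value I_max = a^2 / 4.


For 2PL, max info at theta = b = 0.56
I_max = a^2 / 4 = 0.78^2 / 4
= 0.6084 / 4
I_max = 0.1521

0.1521


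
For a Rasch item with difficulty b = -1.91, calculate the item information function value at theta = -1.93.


P = 1/(1+exp(-(-1.93--1.91))) = 0.495
I = P*(1-P) = 0.495 * 0.505
I = 0.25

0.25


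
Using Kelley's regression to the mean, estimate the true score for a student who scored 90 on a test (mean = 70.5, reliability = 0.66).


T_est = rxx * X + (1 - rxx) * mean
T_est = 0.66 * 90 + 0.34 * 70.5
T_est = 59.4 + 23.97
T_est = 83.37

83.37


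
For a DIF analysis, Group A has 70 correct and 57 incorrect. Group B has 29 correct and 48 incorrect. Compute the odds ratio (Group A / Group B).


Odds_A = 70/57 = 1.2281
Odds_B = 29/48 = 0.6042
OR = Odds_A / Odds_B = 1.2281 / 0.6042
Exactly, OR = (70 * 48) / (57 * 29) = 3360 / 1653
OR = 2.0327

2.0327


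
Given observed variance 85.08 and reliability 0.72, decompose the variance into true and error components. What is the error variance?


var_true = rxx * var_obs = 0.72 * 85.08 = 61.2576
var_error = var_obs - var_true
var_error = 85.08 - 61.2576
var_error = 23.8224

23.8224


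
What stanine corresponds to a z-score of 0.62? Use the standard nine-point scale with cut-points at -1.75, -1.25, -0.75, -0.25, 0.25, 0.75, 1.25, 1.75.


Stanine boundaries: [-1.75, -1.25, -0.75, -0.25, 0.25, 0.75, 1.25, 1.75]
z = 0.62
Check each boundary:
  z >= -1.75 -> could be stanine 2
  z >= -1.25 -> could be stanine 3
  z >= -0.75 -> could be stanine 4
  z >= -0.25 -> could be stanine 5
  z >= 0.25 -> could be stanine 6
  z < 0.75
  z < 1.25
  z < 1.75
Highest qualifying boundary gives stanine = 6

6


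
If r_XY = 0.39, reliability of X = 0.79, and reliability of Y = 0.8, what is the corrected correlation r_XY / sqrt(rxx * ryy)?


r_corrected = rxy / sqrt(rxx * ryy)
= 0.39 / sqrt(0.79 * 0.8)
= 0.39 / sqrt(0.632)
= 0.39 / 0.794984
r_corrected = 0.4906

0.4906


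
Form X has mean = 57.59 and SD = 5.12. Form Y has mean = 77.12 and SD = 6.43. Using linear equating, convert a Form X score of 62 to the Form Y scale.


slope = SD_Y / SD_X = 6.43 / 5.12 ~ 1.2559
intercept = mean_Y - slope * mean_X = 77.12 - (6.43 / 5.12) * 57.59 ~ 4.7951
Y = slope * X + intercept. To avoid rounding drift from the rounded slope/intercept, evaluate the equivalent form Y = mean_Y + SD_Y * (X - mean_X) / SD_X at full precision:
Y = 77.12 + 6.43 * (62 - 57.59) / 5.12
Y = 77.12 + 6.43 * 4.41 / 5.12
Y = 77.12 + 28.3563 / 5.12
Y = 77.12 + 5.5383
Y = 82.6583

82.6583


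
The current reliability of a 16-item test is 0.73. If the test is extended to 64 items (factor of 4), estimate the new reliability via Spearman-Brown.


r_new = (n * rxx) / (1 + (n-1) * rxx)
r_new = (4 * 0.73) / (1 + 3 * 0.73)
r_new = 2.92 / 3.19
r_new = 0.9154

0.9154


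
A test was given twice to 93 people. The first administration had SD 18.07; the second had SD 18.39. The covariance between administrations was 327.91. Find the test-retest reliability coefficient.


r = cov(X,Y) / (SD_X * SD_Y)
r = 327.91 / (18.07 * 18.39)
r = 327.91 / 332.3073
r = 0.9868

0.9868


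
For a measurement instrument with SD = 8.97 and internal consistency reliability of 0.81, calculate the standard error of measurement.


SEM = SD * sqrt(1 - rxx)
SEM = 8.97 * sqrt(1 - 0.81)
SEM = 8.97 * sqrt(0.19) = 8.97 * 0.43589
SEM = 3.9099

3.9099


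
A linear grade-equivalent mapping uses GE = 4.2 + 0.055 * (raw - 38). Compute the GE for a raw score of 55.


raw - median = 55 - 38 = 17
slope * diff = 0.055 * 17 = 0.935
GE = 4.2 + 0.935
GE = 5.135

5.135


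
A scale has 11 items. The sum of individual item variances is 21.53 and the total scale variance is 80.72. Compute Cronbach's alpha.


alpha = (k/(k-1)) * (1 - sum(si^2)/s_total^2)
= (11/10) * (1 - 21.53/80.72)
alpha = 0.8066

0.8066


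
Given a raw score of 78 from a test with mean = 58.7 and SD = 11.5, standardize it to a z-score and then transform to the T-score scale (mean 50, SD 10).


z = (X - mean) / SD = (78 - 58.7) / 11.5
z = 19.3 / 11.5
z = 1.6783
T-score = T = 50 + 10z
Carry z at full precision (z = 19.3 / 11.5) into the conversion:
T-score = 50 + 10 * (19.3 / 11.5) = 50 + 193 / 11.5
T-score = 50 + 16.7826
T-score = 66.7826

66.7826


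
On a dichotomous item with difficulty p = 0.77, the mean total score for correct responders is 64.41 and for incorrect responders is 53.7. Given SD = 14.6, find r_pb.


q = 1 - p = 0.23
rpb = ((M1 - M0) / SD) * sqrt(p * q)
rpb = ((64.41 - 53.7) / 14.6) * sqrt(0.77 * 0.23)
rpb = 0.3087

0.3087


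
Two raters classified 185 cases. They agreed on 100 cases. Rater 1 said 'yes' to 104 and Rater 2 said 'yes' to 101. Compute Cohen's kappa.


P_o = 100/185 = 0.540541
P_e = (104*101 + 81*84) / 34225 = 0.505712
kappa = (P_o - P_e) / (1 - P_e)
kappa = (0.540541 - 0.505712) / (1 - 0.505712)
kappa = 0.0705

0.0705


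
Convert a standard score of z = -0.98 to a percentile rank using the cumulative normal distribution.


CDF(z) = 0.5 * (1 + erf(z/sqrt(2)))
erf(-0.693) = -0.6729
CDF = 0.1635
Percentile rank = 0.1635 * 100 = 16.35

16.35


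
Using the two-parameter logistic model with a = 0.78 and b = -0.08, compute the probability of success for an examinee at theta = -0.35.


a*(theta - b) = 0.78 * (-0.35 - -0.08) = -0.2106
exp(--0.2106) = 1.2344
P = 1 / (1 + 1.2344)
P = 0.4475

0.4475


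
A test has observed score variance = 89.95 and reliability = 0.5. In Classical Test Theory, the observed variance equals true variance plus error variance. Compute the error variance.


var_true = rxx * var_obs = 0.5 * 89.95 = 44.975
var_error = var_obs - var_true
var_error = 89.95 - 44.975
var_error = 44.975

44.975


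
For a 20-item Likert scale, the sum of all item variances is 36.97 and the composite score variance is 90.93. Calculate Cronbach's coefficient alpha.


alpha = (k/(k-1)) * (1 - sum(si^2)/s_total^2)
= (20/19) * (1 - 36.97/90.93)
alpha = 0.6247

0.6247


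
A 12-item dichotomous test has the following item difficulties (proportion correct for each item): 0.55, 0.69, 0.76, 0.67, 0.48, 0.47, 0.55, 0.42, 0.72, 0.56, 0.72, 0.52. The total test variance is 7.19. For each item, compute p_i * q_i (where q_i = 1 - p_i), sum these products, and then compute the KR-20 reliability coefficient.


For each item, compute p_i * q_i:
  Item 1: 0.55 * 0.45 = 0.2475
  Item 2: 0.69 * 0.31 = 0.2139
  Item 3: 0.76 * 0.24 = 0.1824
  Item 4: 0.67 * 0.33 = 0.2211
  Item 5: 0.48 * 0.52 = 0.2496
  Item 6: 0.47 * 0.53 = 0.2491
  Item 7: 0.55 * 0.45 = 0.2475
  Item 8: 0.42 * 0.58 = 0.2436
  Item 9: 0.72 * 0.28 = 0.2016
  Item 10: 0.56 * 0.44 = 0.2464
  Item 11: 0.72 * 0.28 = 0.2016
  Item 12: 0.52 * 0.48 = 0.2496
Sum(p_i * q_i) = 0.2475 + 0.2139 + 0.1824 + 0.2211 + 0.2496 + 0.2491 + 0.2475 + 0.2436 + 0.2016 + 0.2464 + 0.2016 + 0.2496 = 2.7539
KR-20 = (k/(k-1)) * (1 - Sum(p_i*q_i) / Var_total)
= (12/11) * (1 - 2.7539/7.19)
= 1.0909 * 0.617
KR-20 = 0.6731

0.6731


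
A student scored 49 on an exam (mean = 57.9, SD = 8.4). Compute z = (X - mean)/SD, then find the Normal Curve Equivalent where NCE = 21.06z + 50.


z = (X - mean) / SD = (49 - 57.9) / 8.4
z = -8.9 / 8.4
z = -1.0595
NCE = NCE = 21.06z + 50
Carry z at full precision (z = -8.9 / 8.4) into the conversion:
NCE = 21.06 * (-8.9 / 8.4) + 50 = -187.434 / 8.4 + 50
NCE = -22.3136 + 50
NCE = 27.6864

27.6864


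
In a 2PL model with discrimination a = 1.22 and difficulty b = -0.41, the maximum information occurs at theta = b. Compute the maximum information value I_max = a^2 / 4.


For 2PL, max info at theta = b = -0.41
I_max = a^2 / 4 = 1.22^2 / 4
= 1.4884 / 4
I_max = 0.3721

0.3721


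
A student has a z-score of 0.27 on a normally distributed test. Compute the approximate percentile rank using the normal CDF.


CDF(z) = 0.5 * (1 + erf(z/sqrt(2)))
erf(0.1909) = 0.2128
CDF = 0.6064
Percentile rank = 0.6064 * 100 = 60.64

60.64


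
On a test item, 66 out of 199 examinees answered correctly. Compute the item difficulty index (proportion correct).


Item difficulty p = number correct / total examinees
p = 66 / 199
p = 0.3317

0.3317


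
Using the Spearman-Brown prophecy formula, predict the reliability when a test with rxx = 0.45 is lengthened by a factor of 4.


r_new = (n * rxx) / (1 + (n-1) * rxx)
r_new = (4 * 0.45) / (1 + 3 * 0.45)
r_new = 1.8 / 2.35
r_new = 0.766

0.766


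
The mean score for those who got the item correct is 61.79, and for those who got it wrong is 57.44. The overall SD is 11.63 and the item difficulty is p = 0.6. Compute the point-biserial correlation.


q = 1 - p = 0.4
rpb = ((M1 - M0) / SD) * sqrt(p * q)
rpb = ((61.79 - 57.44) / 11.63) * sqrt(0.6 * 0.4)
rpb = 0.1832

0.1832


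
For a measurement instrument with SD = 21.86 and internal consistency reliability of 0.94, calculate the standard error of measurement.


SEM = SD * sqrt(1 - rxx)
SEM = 21.86 * sqrt(1 - 0.94)
SEM = 21.86 * sqrt(0.06) = 21.86 * 0.244949
SEM = 5.3546

5.3546


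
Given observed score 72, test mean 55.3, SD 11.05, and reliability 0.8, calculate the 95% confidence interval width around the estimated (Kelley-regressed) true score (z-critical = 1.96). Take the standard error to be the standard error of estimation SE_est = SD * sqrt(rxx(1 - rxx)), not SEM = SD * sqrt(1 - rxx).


True score estimate = 0.8*72 + 0.2*55.3 = 68.66
SE_est = SD * sqrt(rxx * (1 - rxx)) = 11.05 * sqrt(0.8 * 0.2) = 11.05 * sqrt(0.16) = 4.42
CI = T_est +/- z * SE_est, so width = 2 * z * SE_est = 2 * 1.96 * 4.42
Width = 17.3264

17.3264
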